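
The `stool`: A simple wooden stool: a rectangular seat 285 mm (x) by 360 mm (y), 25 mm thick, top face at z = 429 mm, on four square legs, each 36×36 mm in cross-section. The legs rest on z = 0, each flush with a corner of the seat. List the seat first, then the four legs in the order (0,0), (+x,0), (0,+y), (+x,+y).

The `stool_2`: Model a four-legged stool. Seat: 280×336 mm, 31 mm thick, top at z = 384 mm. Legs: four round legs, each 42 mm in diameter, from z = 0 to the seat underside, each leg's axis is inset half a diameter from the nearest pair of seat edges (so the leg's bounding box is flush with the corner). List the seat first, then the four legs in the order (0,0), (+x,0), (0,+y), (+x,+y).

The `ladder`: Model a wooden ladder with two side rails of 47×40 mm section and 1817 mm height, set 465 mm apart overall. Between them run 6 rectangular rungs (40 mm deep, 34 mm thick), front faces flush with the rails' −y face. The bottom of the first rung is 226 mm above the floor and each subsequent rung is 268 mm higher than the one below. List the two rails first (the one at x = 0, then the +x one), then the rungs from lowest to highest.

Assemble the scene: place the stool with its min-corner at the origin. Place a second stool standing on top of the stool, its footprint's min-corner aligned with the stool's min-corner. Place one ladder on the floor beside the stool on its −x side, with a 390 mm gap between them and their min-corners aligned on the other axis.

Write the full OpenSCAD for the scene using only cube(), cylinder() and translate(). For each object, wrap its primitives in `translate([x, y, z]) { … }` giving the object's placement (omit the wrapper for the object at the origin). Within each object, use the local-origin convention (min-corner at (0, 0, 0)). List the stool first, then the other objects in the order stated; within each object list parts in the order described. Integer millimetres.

translate([0, 0, 404]) cube([285, 360, 25]);
cube([36, 36, 404]);
translate([249, 0, 0]) cube([36, 36, 404]);
translate([0, 324, 0]) cube([36, 36, 404]);
translate([249, 324, 0]) cube([36, 36, 404]);
translate([0, 0, 429]) {
  translate([0, 0, 353]) cube([280, 336, 31]);
  translate([21, 21, 0]) cylinder(h = 353, r = 21);
  translate([259, 21, 0]) cylinder(h = 353, r = 21);
  translate([21, 315, 0]) cylinder(h = 353, r = 21);
  translate([259, 315, 0]) cylinder(h = 353, r = 21);
}
translate([-855, 0, 0]) {
  cube([47, 40, 1817]);
  translate([418, 0, 0]) cube([47, 40, 1817]);
  translate([47, 0, 226]) cube([371, 40, 34]);
  translate([47, 0, 494]) cube([371, 40, 34]);
  translate([47, 0, 762]) cube([371, 40, 34]);
  translate([47, 0, 1030]) cube([371, 40, 34]);
  translate([47, 0, 1298]) cube([371, 40, 34]);
  translate([47, 0, 1566]) cube([371, 40, 34]);
}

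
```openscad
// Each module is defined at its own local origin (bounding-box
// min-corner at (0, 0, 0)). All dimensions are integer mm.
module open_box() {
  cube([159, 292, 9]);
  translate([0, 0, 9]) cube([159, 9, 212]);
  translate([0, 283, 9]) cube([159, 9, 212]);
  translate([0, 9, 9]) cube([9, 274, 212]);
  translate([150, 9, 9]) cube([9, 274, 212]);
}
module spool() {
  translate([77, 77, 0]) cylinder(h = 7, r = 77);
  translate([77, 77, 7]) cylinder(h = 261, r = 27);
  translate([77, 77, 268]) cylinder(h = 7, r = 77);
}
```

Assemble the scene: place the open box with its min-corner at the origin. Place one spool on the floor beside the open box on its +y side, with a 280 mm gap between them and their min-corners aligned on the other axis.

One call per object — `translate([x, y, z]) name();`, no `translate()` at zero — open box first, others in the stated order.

open_box();
translate([0, 572, 0]) spool();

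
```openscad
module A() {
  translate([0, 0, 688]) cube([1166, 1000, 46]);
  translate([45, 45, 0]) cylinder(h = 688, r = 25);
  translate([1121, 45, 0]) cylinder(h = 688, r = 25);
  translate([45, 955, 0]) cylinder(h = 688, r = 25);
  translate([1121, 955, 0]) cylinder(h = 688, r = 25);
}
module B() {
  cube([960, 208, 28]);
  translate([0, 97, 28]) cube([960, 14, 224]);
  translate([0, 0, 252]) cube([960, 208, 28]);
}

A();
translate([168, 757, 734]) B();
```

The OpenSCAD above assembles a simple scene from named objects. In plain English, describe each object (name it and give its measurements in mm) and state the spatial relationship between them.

A is a table: top 1166 mm (x) × 1000 mm (y), 46 mm thick, upper face at z = 734 mm, on four round legs of 50 mm diameter, each leg's bounding box inset 20 mm from the nearest pair of top edges, running from z = 0 to the bottom of the top.

B is an I-beam lying along x, 960 mm long. Overall section height 280 mm. Two flanges 208 mm wide (y) and 28 mm thick, one on the floor and one at the top; a web 14 mm thick runs between them, centred on the flange width.

The I-beam is on top of the table.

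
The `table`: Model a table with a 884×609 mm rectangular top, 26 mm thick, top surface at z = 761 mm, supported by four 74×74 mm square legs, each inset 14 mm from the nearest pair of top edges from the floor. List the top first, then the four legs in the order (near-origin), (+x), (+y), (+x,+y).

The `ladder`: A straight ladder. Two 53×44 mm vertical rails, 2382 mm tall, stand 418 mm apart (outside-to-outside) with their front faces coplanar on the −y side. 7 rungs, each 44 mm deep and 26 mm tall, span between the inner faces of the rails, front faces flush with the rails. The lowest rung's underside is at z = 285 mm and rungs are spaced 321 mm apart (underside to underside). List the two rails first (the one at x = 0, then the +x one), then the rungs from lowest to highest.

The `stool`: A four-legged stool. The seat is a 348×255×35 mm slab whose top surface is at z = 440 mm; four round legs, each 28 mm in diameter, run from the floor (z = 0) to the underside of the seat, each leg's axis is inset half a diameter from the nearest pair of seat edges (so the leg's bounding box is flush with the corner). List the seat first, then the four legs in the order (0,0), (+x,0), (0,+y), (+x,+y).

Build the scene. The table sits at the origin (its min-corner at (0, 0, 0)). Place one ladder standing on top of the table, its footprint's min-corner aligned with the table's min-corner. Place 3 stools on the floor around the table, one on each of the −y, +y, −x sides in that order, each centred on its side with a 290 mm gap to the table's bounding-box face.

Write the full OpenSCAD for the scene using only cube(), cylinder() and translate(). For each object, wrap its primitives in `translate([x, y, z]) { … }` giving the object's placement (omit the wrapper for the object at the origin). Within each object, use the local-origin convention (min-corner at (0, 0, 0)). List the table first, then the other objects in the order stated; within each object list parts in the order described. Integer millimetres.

translate([0, 0, 735]) cube([884, 609, 26]);
translate([14, 14, 0]) cube([74, 74, 735]);
translate([796, 14, 0]) cube([74, 74, 735]);
translate([14, 521, 0]) cube([74, 74, 735]);
translate([796, 521, 0]) cube([74, 74, 735]);
translate([0, 0, 761]) {
  cube([53, 44, 2382]);
  translate([365, 0, 0]) cube([53, 44, 2382]);
  translate([53, 0, 285]) cube([312, 44, 26]);
  translate([53, 0, 606]) cube([312, 44, 26]);
  translate([53, 0, 927]) cube([312, 44, 26]);
  translate([53, 0, 1248]) cube([312, 44, 26]);
  translate([53, 0, 1569]) cube([312, 44, 26]);
  translate([53, 0, 1890]) cube([312, 44, 26]);
  translate([53, 0, 2211]) cube([312, 44, 26]);
}
translate([268, -545, 0]) {
  translate([0, 0, 405]) cube([348, 255, 35]);
  translate([14, 14, 0]) cylinder(h = 405, r = 14);
  translate([334, 14, 0]) cylinder(h = 405, r = 14);
  translate([14, 241, 0]) cylinder(h = 405, r = 14);
  translate([334, 241, 0]) cylinder(h = 405, r = 14);
}
translate([268, 899, 0]) {
  translate([0, 0, 405]) cube([348, 255, 35]);
  translate([14, 14, 0]) cylinder(h = 405, r = 14);
  translate([334, 14, 0]) cylinder(h = 405, r = 14);
  translate([14, 241, 0]) cylinder(h = 405, r = 14);
  translate([334, 241, 0]) cylinder(h = 405, r = 14);
}
translate([-638, 177, 0]) {
  translate([0, 0, 405]) cube([348, 255, 35]);
  translate([14, 14, 0]) cylinder(h = 405, r = 14);
  translate([334, 14, 0]) cylinder(h = 405, r = 14);
  translate([14, 241, 0]) cylinder(h = 405, r = 14);
  translate([334, 241, 0]) cylinder(h = 405, r = 14);
}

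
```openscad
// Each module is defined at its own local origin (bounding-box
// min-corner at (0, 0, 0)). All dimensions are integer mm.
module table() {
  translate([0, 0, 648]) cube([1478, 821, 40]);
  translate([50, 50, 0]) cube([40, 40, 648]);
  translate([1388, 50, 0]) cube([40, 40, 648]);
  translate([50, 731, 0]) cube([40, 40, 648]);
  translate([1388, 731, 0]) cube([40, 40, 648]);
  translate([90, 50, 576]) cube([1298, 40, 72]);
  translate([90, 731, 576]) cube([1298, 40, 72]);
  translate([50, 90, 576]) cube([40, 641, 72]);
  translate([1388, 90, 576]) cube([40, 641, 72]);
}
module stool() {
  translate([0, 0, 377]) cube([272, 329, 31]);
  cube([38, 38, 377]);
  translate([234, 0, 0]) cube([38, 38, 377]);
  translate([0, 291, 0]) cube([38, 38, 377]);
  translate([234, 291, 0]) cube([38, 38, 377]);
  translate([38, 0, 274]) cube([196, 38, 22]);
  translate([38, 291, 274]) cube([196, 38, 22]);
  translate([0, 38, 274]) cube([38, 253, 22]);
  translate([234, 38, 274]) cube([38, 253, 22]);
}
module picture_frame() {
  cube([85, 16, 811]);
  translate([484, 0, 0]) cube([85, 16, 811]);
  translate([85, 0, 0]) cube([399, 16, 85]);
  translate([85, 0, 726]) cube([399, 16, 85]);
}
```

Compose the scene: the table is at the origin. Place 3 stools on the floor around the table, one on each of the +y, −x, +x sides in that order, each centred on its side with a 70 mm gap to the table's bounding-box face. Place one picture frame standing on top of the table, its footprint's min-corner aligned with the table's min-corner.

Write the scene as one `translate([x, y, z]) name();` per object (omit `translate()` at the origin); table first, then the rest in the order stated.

table();
translate([603, 891, 0]) stool();
translate([-342, 246, 0]) stool();
translate([1548, 246, 0]) stool();
translate([0, 0, 688]) picture_frame();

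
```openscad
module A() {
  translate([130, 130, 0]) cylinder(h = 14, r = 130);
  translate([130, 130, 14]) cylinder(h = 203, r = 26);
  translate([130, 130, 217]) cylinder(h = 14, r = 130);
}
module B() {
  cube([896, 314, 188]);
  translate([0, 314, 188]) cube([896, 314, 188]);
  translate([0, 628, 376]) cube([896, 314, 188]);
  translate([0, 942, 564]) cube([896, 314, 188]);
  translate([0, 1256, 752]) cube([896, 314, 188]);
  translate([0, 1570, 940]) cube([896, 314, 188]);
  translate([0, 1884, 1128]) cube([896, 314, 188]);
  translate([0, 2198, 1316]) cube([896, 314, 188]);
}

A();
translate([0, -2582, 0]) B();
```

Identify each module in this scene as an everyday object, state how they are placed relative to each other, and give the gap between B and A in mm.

A is a spool. B is a staircase. The staircase is on the floor beside the spool on its −y side. The gap between the staircase and the spool is 70 mm.

The staircase's nearest face is 70 mm from the spool's −y face.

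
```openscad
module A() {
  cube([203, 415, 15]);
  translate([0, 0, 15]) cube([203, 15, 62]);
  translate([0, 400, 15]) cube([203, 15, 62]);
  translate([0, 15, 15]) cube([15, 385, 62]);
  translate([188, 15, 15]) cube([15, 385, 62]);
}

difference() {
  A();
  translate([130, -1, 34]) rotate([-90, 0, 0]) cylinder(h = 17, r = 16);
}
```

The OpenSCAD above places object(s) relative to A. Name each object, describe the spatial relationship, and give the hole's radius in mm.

A is an open box. The open box has a circular hole through its front wall. The hole's radius is 16 mm.

The subtracted cylinder has r = 16 mm.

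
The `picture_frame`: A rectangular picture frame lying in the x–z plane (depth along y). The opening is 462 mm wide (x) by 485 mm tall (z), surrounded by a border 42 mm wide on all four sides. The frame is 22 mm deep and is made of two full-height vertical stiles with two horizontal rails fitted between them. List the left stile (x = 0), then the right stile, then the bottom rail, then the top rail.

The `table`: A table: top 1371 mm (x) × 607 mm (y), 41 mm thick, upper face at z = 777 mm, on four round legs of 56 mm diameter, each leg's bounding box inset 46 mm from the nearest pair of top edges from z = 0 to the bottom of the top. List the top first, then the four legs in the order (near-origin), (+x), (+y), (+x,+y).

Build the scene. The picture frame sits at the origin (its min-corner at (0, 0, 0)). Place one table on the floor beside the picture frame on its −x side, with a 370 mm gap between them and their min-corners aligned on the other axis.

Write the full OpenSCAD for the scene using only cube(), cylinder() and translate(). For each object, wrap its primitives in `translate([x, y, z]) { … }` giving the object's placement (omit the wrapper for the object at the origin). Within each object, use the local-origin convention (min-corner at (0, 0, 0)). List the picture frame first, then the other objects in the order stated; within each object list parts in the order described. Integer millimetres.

cube([42, 22, 569]);
translate([504, 0, 0]) cube([42, 22, 569]);
translate([42, 0, 0]) cube([462, 22, 42]);
translate([42, 0, 527]) cube([462, 22, 42]);
translate([-1741, 0, 0]) {
  translate([0, 0, 736]) cube([1371, 607, 41]);
  translate([74, 74, 0]) cylinder(h = 736, r = 28);
  translate([1297, 74, 0]) cylinder(h = 736, r = 28);
  translate([74, 533, 0]) cylinder(h = 736, r = 28);
  translate([1297, 533, 0]) cylinder(h = 736, r = 28);
}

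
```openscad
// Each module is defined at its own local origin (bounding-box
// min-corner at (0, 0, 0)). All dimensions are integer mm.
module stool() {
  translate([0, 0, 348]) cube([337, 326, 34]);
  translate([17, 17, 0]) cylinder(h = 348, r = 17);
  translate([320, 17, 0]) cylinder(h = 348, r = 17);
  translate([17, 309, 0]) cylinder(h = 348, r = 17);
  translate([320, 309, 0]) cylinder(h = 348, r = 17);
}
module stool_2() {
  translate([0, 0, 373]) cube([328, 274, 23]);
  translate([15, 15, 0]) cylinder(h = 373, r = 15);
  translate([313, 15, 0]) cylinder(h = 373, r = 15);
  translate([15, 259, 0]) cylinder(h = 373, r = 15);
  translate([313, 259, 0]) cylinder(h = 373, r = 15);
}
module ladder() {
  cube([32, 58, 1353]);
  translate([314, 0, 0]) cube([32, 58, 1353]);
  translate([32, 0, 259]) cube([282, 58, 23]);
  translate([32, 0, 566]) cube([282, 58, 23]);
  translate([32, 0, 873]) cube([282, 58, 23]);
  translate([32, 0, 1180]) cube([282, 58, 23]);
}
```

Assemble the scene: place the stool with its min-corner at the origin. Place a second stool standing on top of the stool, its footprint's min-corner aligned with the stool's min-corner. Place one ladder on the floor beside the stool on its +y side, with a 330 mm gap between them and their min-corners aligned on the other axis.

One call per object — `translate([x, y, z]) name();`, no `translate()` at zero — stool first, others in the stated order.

stool();
translate([0, 0, 382]) stool_2();
translate([0, 656, 0]) ladder();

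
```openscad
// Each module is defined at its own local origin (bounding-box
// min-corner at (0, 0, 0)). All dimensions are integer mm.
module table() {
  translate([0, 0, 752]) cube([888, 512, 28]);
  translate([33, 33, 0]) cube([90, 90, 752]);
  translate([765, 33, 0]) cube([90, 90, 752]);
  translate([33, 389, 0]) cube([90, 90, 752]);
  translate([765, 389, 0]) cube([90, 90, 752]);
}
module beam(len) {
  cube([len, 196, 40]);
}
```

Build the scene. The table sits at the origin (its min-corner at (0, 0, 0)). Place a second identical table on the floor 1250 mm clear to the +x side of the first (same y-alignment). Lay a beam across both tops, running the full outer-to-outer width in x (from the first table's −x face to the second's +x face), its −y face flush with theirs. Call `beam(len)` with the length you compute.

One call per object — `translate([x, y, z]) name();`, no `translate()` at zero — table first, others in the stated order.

table();
translate([2138, 0, 0]) table();
translate([0, 0, 780]) beam(3026);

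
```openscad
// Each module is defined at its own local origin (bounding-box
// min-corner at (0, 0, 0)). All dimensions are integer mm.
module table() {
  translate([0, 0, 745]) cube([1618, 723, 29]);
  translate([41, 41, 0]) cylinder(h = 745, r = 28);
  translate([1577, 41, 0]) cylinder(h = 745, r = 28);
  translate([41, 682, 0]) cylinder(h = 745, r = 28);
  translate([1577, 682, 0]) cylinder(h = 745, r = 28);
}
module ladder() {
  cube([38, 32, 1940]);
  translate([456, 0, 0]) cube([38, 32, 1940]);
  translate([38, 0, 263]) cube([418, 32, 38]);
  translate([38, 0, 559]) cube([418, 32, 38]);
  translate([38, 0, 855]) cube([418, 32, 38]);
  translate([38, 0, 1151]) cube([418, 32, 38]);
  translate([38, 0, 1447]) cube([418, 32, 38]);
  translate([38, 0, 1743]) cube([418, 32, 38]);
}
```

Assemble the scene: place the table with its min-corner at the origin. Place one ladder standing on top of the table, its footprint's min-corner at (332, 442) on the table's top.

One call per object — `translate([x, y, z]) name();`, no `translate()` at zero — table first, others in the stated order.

table();
translate([332, 442, 774]) ladder();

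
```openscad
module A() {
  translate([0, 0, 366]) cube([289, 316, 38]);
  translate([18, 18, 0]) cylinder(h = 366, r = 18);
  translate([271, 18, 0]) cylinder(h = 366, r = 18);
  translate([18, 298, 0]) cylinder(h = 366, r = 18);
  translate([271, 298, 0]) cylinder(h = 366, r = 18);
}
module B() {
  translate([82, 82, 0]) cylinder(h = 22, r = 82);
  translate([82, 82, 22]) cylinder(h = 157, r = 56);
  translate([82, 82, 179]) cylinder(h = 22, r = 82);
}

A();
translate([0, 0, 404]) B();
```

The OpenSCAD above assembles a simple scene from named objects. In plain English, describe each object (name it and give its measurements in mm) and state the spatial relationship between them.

A is a simple wooden stool: a rectangular seat 289 mm (x) by 316 mm (y), 38 mm thick, top face at z = 404 mm, on four round legs, each 36 mm in diameter. The legs rest on z = 0, each leg's axis is inset half a diameter from the nearest pair of seat edges (so the leg's bounding box is flush with the corner).

B is a spool: two coaxial disc flanges of radius 82 mm and thickness 22 mm, joined by a core cylinder of radius 56 mm and height 157 mm. The lower flange rests on z = 0 and the three cylinders share a vertical axis.

The spool is on top of the stool.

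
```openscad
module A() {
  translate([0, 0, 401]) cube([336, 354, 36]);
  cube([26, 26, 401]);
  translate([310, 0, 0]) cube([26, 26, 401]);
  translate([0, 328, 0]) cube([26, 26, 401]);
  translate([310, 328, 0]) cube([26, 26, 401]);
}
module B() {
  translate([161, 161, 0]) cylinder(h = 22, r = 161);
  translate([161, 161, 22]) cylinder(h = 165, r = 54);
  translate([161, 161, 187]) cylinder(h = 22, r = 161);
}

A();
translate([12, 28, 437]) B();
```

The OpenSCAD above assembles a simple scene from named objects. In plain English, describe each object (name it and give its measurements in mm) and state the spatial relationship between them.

A is a simple wooden stool: a rectangular seat 336 mm (x) by 354 mm (y), 36 mm thick, top face at z = 437 mm, on four square legs, each 26×26 mm in cross-section. The legs rest on z = 0, each flush with a corner of the seat.

B is a spool: two coaxial disc flanges of radius 161 mm and thickness 22 mm, joined by a core cylinder of radius 54 mm and height 165 mm. The lower flange rests on z = 0 and the three cylinders share a vertical axis.

The spool is on top of the stool.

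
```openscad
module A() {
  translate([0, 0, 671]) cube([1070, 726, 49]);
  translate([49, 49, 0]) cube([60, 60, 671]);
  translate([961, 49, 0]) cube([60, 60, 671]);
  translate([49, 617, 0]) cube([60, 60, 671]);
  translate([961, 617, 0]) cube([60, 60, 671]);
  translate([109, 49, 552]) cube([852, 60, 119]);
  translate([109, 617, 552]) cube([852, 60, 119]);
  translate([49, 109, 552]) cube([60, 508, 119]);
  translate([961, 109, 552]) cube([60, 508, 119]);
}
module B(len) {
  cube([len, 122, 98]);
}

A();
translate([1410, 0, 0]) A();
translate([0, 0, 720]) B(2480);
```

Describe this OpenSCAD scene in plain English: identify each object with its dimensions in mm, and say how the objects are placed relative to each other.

A is a table with a 1070×726 mm rectangular top, 49 mm thick, top surface at z = 720 mm, supported by four 60×60 mm square legs, each inset 49 mm from the nearest pair of top edges, running from the floor. Four apron rails, 60 mm thick and 119 mm tall, run between adjacent legs with their top edges flush with the underside of the top and their outer faces flush with the legs' outer faces.

B is a rectangular beam 2480 mm long (x), 122 mm deep (y), 98 mm thick (z).

The beam spans the tops of two tables placed 340 mm apart, resting at z = 720 mm.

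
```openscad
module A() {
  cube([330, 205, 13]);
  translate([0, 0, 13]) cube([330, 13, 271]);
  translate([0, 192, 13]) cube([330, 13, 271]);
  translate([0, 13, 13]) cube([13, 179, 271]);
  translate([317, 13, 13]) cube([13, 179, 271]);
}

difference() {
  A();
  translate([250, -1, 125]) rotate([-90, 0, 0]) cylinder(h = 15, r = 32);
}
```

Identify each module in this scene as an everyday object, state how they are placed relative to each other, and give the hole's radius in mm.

The subtracted cylinder has r = 32 mm.

A is an open box. The open box has a circular hole through its front wall. The hole's radius is 32 mm.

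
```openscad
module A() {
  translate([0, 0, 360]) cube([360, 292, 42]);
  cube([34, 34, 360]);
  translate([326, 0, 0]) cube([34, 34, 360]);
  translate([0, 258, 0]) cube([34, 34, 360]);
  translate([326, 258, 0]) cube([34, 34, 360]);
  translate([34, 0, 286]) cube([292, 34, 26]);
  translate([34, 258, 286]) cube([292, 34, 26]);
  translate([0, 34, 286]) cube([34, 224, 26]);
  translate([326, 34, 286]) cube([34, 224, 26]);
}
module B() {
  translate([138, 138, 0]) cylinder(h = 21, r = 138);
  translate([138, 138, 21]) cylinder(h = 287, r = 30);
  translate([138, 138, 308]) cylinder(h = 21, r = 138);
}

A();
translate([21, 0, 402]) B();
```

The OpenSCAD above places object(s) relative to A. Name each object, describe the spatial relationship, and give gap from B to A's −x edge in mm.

A is a stool. B is a spool. The spool is on top of the stool. The gap from the spool to the stool's −x edge is 21 mm.

The spool's min-x is at 21; the stool's min-x is 0; gap = 21 mm.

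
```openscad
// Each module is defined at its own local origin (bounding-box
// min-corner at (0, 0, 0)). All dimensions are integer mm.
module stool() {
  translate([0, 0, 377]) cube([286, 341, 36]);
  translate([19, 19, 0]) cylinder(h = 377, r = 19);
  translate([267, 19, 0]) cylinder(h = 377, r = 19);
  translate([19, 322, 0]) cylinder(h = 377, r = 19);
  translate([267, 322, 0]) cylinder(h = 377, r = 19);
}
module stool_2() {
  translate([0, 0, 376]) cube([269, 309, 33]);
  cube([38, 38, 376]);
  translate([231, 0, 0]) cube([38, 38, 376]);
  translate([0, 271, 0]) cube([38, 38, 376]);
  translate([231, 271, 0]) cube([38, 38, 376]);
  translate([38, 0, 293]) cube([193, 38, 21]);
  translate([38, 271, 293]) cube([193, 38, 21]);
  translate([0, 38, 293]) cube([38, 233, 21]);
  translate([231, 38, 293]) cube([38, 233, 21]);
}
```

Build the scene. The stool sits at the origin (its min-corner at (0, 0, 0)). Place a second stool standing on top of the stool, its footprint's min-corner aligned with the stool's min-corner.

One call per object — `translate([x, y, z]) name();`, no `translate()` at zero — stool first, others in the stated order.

stool();
translate([0, 0, 413]) stool_2();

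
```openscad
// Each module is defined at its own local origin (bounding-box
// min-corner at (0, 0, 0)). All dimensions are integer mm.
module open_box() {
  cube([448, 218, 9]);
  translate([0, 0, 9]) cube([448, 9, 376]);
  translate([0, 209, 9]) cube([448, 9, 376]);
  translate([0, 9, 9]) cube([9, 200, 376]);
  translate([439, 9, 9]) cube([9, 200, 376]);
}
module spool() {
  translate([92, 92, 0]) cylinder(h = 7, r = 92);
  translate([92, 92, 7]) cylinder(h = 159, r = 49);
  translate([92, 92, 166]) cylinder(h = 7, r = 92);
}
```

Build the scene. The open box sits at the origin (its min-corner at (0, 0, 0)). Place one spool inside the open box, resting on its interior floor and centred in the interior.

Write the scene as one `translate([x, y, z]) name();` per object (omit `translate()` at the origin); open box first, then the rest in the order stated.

open_box();
translate([132, 17, 9]) spool();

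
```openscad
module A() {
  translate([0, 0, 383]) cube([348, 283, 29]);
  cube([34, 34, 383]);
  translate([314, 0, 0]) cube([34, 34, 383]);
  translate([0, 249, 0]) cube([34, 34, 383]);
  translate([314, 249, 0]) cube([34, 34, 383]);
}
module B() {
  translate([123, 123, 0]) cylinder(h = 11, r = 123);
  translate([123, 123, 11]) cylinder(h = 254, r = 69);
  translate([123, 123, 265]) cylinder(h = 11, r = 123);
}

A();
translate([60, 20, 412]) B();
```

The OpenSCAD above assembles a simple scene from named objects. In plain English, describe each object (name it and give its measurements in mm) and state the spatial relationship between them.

A is a four-legged stool. The seat is a 348×283×29 mm slab whose top surface is at z = 412 mm; four square legs, each 34×34 mm in cross-section, run from the floor (z = 0) to the underside of the seat, each flush with a corner of the seat.

B is a spool: two coaxial disc flanges of radius 123 mm and thickness 11 mm, joined by a core cylinder of radius 69 mm and height 254 mm. The lower flange rests on z = 0 and the three cylinders share a vertical axis.

The spool is on top of the stool.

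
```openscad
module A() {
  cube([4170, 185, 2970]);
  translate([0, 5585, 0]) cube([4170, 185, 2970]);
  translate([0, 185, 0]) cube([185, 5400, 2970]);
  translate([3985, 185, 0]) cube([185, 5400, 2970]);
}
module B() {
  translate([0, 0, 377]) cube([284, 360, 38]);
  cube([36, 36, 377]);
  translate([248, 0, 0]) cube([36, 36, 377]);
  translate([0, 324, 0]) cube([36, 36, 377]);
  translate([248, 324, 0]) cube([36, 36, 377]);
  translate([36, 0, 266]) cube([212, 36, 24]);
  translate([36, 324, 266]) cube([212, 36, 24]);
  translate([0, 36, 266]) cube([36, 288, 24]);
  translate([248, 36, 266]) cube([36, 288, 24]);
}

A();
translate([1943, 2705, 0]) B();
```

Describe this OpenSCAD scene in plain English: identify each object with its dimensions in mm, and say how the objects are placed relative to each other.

A is the wall frame of a small rectangular building: four walls, each 2970 mm tall and 185 mm thick, enclosing a footprint 4170 mm (x) by 5770 mm (y) outside-to-outside, with no floor or roof. The front and back walls (the −y and +y sides) span the full width; the two side walls fit between them.

B is a four-legged stool. The seat is 284×360 mm, 38 mm thick, top at z = 415 mm. It stands on four square legs, each 36×36 mm in cross-section, from z = 0 to the seat underside, each flush with a corner of the seat. Four stretchers, 36 mm wide and 24 mm tall, connect adjacent legs with their undersides at z = 266 mm, each running between the inner faces of the legs it joins and aligned with the legs' outer faces on the other axis.

The stool sits inside the house frame, centred.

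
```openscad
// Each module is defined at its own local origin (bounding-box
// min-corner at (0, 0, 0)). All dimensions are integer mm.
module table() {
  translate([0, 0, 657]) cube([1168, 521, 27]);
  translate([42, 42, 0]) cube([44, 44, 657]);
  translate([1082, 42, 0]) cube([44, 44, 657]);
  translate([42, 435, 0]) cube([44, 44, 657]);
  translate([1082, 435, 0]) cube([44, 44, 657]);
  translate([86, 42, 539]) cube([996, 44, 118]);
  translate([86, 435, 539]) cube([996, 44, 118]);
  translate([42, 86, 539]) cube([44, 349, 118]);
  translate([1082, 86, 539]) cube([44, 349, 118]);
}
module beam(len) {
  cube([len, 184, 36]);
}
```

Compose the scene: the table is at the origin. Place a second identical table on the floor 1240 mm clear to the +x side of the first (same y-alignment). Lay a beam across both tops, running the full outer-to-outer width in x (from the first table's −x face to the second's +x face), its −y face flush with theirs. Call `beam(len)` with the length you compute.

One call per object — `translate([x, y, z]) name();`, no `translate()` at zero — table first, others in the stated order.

table();
translate([2408, 0, 0]) table();
translate([0, 0, 684]) beam(3576);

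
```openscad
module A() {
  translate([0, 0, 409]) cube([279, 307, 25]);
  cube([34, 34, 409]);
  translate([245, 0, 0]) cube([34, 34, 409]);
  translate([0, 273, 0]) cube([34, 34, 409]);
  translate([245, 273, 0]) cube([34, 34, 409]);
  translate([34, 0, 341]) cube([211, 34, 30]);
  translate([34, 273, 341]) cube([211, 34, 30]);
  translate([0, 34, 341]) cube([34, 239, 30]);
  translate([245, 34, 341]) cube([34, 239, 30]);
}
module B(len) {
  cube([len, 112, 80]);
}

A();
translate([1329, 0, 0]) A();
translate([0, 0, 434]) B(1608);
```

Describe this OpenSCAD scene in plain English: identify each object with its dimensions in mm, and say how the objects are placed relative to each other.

A is a four-legged stool. The seat is a 279×307×25 mm slab whose top surface is at z = 434 mm; four square legs, each 34×34 mm in cross-section, run from the floor (z = 0) to the underside of the seat, each flush with a corner of the seat. Four stretchers, 34 mm wide and 30 mm tall, connect adjacent legs with their undersides at z = 341 mm, each running between the inner faces of the legs it joins and aligned with the legs' outer faces on the other axis.

B is a rectangular beam 1608 mm long (x), 112 mm deep (y), 80 mm thick (z).

The beam spans the tops of two stools placed 1050 mm apart, resting at z = 434 mm.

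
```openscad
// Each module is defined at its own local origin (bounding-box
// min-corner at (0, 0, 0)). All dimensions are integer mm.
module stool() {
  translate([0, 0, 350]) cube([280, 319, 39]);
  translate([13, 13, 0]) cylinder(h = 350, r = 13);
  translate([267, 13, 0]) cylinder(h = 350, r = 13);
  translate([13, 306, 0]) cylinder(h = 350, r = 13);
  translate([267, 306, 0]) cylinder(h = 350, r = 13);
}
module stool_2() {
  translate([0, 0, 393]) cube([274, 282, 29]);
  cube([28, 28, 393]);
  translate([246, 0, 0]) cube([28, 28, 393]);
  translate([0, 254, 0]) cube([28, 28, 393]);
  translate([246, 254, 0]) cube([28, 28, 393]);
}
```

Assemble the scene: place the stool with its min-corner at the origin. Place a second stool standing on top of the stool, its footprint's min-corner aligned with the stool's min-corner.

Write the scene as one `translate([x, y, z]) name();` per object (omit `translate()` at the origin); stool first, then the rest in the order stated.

stool();
translate([0, 0, 389]) stool_2();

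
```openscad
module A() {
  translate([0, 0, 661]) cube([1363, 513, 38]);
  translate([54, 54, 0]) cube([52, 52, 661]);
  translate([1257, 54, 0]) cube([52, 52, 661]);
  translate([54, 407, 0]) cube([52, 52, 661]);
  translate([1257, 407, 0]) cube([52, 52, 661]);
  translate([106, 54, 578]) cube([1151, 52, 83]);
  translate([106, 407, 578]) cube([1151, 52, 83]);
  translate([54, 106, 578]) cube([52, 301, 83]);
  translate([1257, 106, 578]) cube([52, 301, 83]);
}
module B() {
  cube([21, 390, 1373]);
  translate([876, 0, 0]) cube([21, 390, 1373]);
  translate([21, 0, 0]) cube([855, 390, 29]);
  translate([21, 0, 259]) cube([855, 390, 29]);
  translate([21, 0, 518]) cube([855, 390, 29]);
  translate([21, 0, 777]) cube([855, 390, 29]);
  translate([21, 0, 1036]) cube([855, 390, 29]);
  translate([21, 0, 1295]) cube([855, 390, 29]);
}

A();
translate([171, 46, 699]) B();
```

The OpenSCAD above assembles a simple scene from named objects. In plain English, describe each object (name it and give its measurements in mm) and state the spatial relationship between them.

A is a table: top 1363 mm (x) × 513 mm (y), 38 mm thick, upper face at z = 699 mm, on four 52×52 mm square legs, each inset 54 mm from the nearest pair of top edges, running from z = 0 to the bottom of the top. Four apron rails, 52 mm thick and 83 mm tall, run between adjacent legs with their top edges flush with the underside of the top and their outer faces flush with the legs' outer faces.

B is an open bookshelf. Two side panels, each 21 mm thick, 390 mm deep and 1373 mm tall, stand 897 mm apart (outside-to-outside). Between them sit 6 shelves, each 29 mm thick and 390 mm deep, spanning the full gap between the sides. The bottom shelf rests on the floor (its underside at z = 0) and the clear gap between one shelf's top and the next shelf's underside is 230 mm.

The bookshelf is on top of the table.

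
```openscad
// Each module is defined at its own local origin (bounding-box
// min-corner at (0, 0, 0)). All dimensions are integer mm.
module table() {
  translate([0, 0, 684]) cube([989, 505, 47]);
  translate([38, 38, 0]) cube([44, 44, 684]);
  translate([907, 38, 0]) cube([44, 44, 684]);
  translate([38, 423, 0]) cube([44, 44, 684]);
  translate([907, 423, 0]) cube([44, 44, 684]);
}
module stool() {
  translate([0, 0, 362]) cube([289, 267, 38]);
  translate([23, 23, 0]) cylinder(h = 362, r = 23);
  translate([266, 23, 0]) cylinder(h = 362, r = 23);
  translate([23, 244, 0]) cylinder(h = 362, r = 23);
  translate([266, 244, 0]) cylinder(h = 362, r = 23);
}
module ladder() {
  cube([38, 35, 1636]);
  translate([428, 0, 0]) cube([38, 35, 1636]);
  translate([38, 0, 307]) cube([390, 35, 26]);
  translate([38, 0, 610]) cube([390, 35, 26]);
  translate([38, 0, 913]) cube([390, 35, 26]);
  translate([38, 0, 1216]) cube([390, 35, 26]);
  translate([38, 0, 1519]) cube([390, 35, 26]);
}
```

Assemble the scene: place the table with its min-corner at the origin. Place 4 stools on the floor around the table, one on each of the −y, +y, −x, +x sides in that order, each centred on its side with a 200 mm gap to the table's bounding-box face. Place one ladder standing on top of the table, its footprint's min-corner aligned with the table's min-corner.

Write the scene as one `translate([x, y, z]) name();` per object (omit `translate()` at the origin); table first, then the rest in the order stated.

table();
translate([350, -467, 0]) stool();
translate([350, 705, 0]) stool();
translate([-489, 119, 0]) stool();
translate([1189, 119, 0]) stool();
translate([0, 0, 731]) ladder();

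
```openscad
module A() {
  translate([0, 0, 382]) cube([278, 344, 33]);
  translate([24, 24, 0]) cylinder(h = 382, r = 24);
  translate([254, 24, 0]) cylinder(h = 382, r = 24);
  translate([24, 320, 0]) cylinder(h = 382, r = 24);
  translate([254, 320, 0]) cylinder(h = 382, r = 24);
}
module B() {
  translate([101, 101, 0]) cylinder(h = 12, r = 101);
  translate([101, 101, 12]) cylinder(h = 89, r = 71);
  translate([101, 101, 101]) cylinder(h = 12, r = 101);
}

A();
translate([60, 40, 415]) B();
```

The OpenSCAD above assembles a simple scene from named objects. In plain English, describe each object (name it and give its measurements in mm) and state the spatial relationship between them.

A is a simple wooden stool: a rectangular seat 278 mm (x) by 344 mm (y), 33 mm thick, top face at z = 415 mm, on four round legs, each 48 mm in diameter. The legs rest on z = 0, each leg's axis is inset half a diameter from the nearest pair of seat edges (so the leg's bounding box is flush with the corner).

B is a spool: two coaxial disc flanges of radius 101 mm and thickness 12 mm, joined by a core cylinder of radius 71 mm and height 89 mm. The lower flange rests on z = 0 and the three cylinders share a vertical axis.

The spool is on top of the stool.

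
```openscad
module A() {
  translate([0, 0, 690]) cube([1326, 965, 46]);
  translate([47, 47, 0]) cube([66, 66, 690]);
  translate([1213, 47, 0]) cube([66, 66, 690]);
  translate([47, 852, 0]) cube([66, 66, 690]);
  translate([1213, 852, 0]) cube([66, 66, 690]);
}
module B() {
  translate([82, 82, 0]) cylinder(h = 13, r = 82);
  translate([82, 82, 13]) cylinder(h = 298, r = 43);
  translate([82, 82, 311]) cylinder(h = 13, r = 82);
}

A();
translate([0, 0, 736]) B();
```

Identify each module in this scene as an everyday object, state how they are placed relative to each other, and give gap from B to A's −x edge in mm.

The spool's min-x is at 0; the table's min-x is 0; gap = 0 mm.

A is a table. B is a spool. The spool is on top of the table. The gap from the spool to the table's −x edge is 0 mm.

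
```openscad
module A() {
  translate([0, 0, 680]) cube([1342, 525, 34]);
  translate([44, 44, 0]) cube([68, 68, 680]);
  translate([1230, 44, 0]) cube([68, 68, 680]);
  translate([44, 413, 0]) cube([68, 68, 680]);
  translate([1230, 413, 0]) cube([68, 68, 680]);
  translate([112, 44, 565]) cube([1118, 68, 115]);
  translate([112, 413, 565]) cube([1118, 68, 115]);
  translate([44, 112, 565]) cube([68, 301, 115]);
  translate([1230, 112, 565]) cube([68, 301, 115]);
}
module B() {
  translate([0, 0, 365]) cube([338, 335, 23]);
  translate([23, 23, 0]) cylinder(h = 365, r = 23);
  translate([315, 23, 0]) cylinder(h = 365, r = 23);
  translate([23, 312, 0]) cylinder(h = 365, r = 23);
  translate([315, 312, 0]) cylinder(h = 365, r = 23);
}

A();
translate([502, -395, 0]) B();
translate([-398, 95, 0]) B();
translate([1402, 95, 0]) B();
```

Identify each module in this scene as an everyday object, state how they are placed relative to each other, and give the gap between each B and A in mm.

Each stool's nearest face is 60 mm from the table's bounding box.

A is a table. B is a stool. Three stools sit around the table at the −y, −x, +x sides. The gap between each stool and the table is 60 mm.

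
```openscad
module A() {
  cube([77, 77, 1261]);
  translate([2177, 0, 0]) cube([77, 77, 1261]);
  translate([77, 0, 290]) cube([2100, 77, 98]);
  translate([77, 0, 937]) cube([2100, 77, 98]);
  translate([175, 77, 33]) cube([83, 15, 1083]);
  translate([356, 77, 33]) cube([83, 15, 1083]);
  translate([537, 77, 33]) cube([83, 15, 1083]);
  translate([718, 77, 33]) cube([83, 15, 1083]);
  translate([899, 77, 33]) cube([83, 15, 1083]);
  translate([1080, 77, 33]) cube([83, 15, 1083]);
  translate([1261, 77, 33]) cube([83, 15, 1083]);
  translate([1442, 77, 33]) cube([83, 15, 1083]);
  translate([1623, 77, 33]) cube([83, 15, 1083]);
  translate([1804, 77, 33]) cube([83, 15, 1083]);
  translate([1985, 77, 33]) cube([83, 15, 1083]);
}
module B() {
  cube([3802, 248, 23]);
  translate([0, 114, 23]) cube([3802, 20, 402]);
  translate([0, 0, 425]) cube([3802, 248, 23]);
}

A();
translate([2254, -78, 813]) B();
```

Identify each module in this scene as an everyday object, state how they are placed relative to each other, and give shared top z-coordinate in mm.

A is a fence section. B is an I-beam. The I-beam is beside the fence section with their tops flush at z = 1261. The shared top z-coordinate is 1261 mm.

Both tops at z = 1261 mm.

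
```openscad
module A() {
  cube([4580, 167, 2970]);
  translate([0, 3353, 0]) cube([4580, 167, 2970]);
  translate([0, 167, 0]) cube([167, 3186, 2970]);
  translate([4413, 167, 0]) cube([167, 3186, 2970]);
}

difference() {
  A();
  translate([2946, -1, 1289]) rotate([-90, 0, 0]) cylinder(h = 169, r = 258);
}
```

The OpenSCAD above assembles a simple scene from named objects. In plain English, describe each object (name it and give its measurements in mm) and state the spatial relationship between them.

A is a box-shaped house frame (walls only): outside footprint 4580×3520 mm, wall height 2970 mm, wall thickness 167 mm. The two y-facing walls run the full x-width; the two x-facing walls fit between the inner faces of the y-facing walls.

The house frame has a circular hole of radius 258 mm through its front wall, centred at (x = 2946, z = 1289).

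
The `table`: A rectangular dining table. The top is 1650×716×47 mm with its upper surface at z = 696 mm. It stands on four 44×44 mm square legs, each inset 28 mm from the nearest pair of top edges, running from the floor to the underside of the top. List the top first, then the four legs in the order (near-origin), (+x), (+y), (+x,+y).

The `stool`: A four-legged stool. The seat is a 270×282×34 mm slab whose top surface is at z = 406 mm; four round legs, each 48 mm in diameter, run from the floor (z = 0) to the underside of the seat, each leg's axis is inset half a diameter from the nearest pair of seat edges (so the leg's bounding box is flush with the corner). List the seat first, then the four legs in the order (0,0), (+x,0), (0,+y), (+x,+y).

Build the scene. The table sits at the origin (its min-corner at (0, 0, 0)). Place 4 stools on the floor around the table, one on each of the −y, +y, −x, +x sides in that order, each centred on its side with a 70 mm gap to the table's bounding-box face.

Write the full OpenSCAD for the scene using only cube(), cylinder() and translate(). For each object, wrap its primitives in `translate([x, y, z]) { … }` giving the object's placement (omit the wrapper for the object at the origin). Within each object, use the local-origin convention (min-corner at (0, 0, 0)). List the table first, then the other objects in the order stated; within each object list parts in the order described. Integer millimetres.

translate([0, 0, 649]) cube([1650, 716, 47]);
translate([28, 28, 0]) cube([44, 44, 649]);
translate([1578, 28, 0]) cube([44, 44, 649]);
translate([28, 644, 0]) cube([44, 44, 649]);
translate([1578, 644, 0]) cube([44, 44, 649]);
translate([690, -352, 0]) {
  translate([0, 0, 372]) cube([270, 282, 34]);
  translate([24, 24, 0]) cylinder(h = 372, r = 24);
  translate([246, 24, 0]) cylinder(h = 372, r = 24);
  translate([24, 258, 0]) cylinder(h = 372, r = 24);
  translate([246, 258, 0]) cylinder(h = 372, r = 24);
}
translate([690, 786, 0]) {
  translate([0, 0, 372]) cube([270, 282, 34]);
  translate([24, 24, 0]) cylinder(h = 372, r = 24);
  translate([246, 24, 0]) cylinder(h = 372, r = 24);
  translate([24, 258, 0]) cylinder(h = 372, r = 24);
  translate([246, 258, 0]) cylinder(h = 372, r = 24);
}
translate([-340, 217, 0]) {
  translate([0, 0, 372]) cube([270, 282, 34]);
  translate([24, 24, 0]) cylinder(h = 372, r = 24);
  translate([246, 24, 0]) cylinder(h = 372, r = 24);
  translate([24, 258, 0]) cylinder(h = 372, r = 24);
  translate([246, 258, 0]) cylinder(h = 372, r = 24);
}
translate([1720, 217, 0]) {
  translate([0, 0, 372]) cube([270, 282, 34]);
  translate([24, 24, 0]) cylinder(h = 372, r = 24);
  translate([246, 24, 0]) cylinder(h = 372, r = 24);
  translate([24, 258, 0]) cylinder(h = 372, r = 24);
  translate([246, 258, 0]) cylinder(h = 372, r = 24);
}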